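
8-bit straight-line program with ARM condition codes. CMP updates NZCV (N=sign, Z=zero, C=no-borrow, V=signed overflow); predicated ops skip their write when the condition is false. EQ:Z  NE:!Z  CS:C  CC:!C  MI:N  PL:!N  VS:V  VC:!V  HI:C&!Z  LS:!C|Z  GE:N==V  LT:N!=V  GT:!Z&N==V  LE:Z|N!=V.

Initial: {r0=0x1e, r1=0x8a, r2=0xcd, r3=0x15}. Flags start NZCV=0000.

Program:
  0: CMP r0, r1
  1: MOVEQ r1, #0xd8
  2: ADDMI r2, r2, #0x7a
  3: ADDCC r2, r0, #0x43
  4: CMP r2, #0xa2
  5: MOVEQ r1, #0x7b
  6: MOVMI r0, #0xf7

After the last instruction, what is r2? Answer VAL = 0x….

0: ✓ CMP  NZCV=1001
1: · MOVEQ
2: ✓ ADDMI  r2←0x47
3: ✓ ADDCC  r2←0x61
4: ✓ CMP  NZCV=1001
5: · MOVEQ
6: ✓ MOVMI  r0←0xf7

VAL = 0x61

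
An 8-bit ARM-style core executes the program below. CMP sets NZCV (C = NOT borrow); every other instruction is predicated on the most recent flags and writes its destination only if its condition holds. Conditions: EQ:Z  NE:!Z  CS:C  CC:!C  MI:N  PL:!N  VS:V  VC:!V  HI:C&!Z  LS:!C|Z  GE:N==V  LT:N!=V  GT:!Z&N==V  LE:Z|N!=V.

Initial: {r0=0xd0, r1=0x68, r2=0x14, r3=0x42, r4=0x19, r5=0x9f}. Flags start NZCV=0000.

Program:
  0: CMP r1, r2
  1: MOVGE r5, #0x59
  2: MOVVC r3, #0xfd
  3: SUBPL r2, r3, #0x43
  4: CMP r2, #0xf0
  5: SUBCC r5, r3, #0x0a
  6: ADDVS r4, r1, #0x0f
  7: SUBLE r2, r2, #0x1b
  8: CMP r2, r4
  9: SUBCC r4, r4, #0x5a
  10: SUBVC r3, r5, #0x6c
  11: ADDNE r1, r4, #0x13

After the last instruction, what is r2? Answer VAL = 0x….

VAL = 0x9f

0: ✓ CMP  NZCV=0010
1: ✓ MOVGE  r5←0x59
2: ✓ MOVVC  r3←0xfd
3: ✓ SUBPL  r2←0xba
4: ✓ CMP  NZCV=1000
5: ✓ SUBCC  r5←0xf3
6: · ADDVS
7: ✓ SUBLE  r2←0x9f
8: ✓ CMP  NZCV=1010
9: · SUBCC
10: ✓ SUBVC  r3←0x87
11: ✓ ADDNE  r1←0x2c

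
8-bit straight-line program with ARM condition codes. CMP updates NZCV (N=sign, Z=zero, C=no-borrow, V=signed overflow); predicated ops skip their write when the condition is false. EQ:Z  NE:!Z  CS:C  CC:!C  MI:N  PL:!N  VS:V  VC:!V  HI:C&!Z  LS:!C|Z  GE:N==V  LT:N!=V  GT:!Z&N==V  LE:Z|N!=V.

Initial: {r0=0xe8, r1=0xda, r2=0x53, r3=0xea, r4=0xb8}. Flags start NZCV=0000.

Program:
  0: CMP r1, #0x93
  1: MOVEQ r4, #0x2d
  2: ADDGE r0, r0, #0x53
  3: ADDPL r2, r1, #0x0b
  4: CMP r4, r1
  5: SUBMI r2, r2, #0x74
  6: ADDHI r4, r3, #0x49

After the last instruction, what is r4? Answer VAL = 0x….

[0] flags=0010 → (cmp)
[1] flags=0010 EQ?F → skip
[2] flags=0010 GE?T → r0=0x3b
[3] flags=0010 PL?T → r2=0xe5
[4] flags=1000 → (cmp)
[5] flags=1000 MI?T → r2=0x71
[6] flags=1000 HI?F → skip

VAL = 0xb8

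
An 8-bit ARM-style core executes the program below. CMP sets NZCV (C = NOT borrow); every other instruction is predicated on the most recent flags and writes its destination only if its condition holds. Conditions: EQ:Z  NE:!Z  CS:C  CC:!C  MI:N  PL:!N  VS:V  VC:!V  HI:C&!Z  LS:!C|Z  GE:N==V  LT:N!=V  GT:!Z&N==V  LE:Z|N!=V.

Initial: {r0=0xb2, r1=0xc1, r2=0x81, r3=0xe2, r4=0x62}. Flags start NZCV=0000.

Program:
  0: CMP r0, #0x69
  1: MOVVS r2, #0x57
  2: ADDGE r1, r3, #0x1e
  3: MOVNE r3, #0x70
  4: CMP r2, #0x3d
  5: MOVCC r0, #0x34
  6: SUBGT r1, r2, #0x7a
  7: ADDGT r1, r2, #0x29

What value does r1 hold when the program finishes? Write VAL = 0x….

[0] flags=0011 → (cmp)
[1] flags=0011 VS?T → r2=0x57
[2] flags=0011 GE?F → skip
[3] flags=0011 NE?T → r3=0x70
[4] flags=0010 → (cmp)
[5] flags=0010 CC?F → skip
[6] flags=0010 GT?T → r1=0xdd
[7] flags=0010 GT?T → r1=0x80

VAL = 0x80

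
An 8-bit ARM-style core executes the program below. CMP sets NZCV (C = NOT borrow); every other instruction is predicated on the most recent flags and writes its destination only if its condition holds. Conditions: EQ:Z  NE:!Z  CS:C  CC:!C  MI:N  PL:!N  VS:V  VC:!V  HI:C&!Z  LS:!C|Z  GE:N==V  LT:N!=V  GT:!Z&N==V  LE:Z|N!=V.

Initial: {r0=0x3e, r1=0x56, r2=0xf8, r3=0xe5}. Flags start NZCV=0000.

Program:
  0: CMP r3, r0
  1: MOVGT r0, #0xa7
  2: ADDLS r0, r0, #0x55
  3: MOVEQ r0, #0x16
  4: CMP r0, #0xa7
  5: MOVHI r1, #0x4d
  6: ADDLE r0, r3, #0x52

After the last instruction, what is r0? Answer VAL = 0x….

VAL = 0x3e

[0] flags=1010 → (cmp)
[1] flags=1010 GT?F → skip
[2] flags=1010 LS?F → skip
[3] flags=1010 EQ?F → skip
[4] flags=1001 → (cmp)
[5] flags=1001 HI?F → skip
[6] flags=1001 LE?F → skip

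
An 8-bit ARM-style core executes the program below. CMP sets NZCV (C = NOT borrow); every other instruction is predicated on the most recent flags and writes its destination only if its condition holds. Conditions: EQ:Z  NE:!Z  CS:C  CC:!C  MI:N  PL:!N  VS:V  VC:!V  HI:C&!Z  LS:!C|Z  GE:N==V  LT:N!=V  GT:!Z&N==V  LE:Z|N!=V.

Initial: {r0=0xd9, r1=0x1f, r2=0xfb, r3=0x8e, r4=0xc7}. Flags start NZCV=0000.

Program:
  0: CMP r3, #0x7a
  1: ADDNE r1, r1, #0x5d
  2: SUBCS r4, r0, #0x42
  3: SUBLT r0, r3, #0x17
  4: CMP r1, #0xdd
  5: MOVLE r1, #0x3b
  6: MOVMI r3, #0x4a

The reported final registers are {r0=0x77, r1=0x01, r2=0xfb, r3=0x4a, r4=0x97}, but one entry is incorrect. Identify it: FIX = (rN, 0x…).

0: ✓ CMP  NZCV=0011
1: ✓ ADDNE  r1←0x7c
2: ✓ SUBCS  r4←0x97
3: ✓ SUBLT  r0←0x77
4: ✓ CMP  NZCV=1001
5: · MOVLE
6: ✓ MOVMI  r3←0x4a

FIX = (r1, 0x7c)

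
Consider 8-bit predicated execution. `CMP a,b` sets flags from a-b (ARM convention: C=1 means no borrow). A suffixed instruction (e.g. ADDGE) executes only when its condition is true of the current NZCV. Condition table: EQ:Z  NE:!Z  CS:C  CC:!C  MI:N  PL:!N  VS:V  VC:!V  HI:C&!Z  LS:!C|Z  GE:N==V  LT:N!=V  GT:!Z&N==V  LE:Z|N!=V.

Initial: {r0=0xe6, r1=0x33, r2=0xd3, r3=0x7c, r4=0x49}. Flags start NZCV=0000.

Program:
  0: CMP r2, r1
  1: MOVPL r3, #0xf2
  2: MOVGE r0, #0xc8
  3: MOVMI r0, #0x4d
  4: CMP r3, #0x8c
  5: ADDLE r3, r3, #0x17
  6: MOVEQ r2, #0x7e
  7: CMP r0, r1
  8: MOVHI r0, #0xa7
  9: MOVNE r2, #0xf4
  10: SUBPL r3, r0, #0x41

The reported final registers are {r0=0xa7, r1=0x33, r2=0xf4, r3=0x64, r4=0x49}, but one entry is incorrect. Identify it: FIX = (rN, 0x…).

FIX = (r3, 0x66)

0: ✓ CMP  NZCV=1010
1: · MOVPL
2: · MOVGE
3: ✓ MOVMI  r0←0x4d
4: ✓ CMP  NZCV=1001
5: · ADDLE
6: · MOVEQ
7: ✓ CMP  NZCV=0010
8: ✓ MOVHI  r0←0xa7
9: ✓ MOVNE  r2←0xf4
10: ✓ SUBPL  r3←0x66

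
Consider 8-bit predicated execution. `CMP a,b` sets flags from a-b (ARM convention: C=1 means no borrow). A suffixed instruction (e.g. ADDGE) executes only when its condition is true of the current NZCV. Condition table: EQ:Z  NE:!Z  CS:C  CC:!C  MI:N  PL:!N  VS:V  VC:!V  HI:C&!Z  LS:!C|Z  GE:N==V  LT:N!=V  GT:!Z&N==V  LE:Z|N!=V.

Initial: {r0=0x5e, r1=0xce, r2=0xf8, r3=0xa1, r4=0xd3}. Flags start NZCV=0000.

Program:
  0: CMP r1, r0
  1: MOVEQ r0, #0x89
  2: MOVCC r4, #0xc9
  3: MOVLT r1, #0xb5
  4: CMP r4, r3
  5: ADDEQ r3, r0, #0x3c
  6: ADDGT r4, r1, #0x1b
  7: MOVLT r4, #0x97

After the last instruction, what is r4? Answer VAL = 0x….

0: ✓ CMP  NZCV=0011
1: · MOVEQ
2: · MOVCC
3: ✓ MOVLT  r1←0xb5
4: ✓ CMP  NZCV=0010
5: · ADDEQ
6: ✓ ADDGT  r4←0xd0
7: · MOVLT

VAL = 0xd0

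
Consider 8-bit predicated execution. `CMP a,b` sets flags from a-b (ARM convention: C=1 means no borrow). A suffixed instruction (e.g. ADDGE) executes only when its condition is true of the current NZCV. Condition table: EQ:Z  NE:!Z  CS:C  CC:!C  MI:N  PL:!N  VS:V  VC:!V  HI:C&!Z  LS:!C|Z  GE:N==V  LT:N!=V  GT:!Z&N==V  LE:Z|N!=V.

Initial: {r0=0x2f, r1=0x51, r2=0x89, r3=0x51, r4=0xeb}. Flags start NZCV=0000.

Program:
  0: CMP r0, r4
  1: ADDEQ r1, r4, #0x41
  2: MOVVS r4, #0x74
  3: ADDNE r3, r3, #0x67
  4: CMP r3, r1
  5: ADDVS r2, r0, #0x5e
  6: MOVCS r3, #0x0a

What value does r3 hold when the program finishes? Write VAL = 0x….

VAL = 0x0a

0: ✓ CMP  NZCV=0000
1: · ADDEQ
2: · MOVVS
3: ✓ ADDNE  r3←0xb8
4: ✓ CMP  NZCV=0011
5: ✓ ADDVS  r2←0x8d
6: ✓ MOVCS  r3←0x0a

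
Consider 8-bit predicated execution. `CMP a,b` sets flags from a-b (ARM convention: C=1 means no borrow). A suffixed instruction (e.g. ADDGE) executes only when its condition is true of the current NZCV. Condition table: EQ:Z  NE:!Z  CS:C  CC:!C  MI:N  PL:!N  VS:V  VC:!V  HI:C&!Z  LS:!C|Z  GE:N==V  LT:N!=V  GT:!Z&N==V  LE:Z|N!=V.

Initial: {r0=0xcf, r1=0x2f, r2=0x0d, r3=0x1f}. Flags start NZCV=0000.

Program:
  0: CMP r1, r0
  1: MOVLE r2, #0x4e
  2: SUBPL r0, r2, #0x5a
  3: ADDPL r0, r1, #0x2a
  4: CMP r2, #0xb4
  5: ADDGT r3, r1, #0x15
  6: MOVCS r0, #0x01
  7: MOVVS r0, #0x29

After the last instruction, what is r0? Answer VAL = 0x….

VAL = 0x59

0: ✓ CMP  NZCV=0000
1: · MOVLE
2: ✓ SUBPL  r0←0xb3
3: ✓ ADDPL  r0←0x59
4: ✓ CMP  NZCV=0000
5: ✓ ADDGT  r3←0x44
6: · MOVCS
7: · MOVVS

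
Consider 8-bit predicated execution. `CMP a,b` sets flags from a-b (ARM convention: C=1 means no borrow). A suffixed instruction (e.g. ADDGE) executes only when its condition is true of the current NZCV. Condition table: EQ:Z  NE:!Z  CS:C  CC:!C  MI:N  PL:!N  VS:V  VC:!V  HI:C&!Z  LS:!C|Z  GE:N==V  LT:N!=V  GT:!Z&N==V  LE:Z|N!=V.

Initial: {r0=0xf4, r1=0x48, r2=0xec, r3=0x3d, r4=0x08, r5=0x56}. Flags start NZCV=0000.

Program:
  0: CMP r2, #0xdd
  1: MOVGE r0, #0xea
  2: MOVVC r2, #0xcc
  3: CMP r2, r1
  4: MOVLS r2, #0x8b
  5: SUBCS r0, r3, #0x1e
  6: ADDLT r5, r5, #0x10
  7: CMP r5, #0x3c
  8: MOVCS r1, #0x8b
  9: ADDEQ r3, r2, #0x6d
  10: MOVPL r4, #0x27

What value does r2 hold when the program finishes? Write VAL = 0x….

[0] flags=0010 → (cmp)
[1] flags=0010 GE?T → r0=0xea
[2] flags=0010 VC?T → r2=0xcc
[3] flags=1010 → (cmp)
[4] flags=1010 LS?F → skip
[5] flags=1010 CS?T → r0=0x1f
[6] flags=1010 LT?T → r5=0x66
[7] flags=0010 → (cmp)
[8] flags=0010 CS?T → r1=0x8b
[9] flags=0010 EQ?F → skip
[10] flags=0010 PL?T → r4=0x27

VAL = 0xcc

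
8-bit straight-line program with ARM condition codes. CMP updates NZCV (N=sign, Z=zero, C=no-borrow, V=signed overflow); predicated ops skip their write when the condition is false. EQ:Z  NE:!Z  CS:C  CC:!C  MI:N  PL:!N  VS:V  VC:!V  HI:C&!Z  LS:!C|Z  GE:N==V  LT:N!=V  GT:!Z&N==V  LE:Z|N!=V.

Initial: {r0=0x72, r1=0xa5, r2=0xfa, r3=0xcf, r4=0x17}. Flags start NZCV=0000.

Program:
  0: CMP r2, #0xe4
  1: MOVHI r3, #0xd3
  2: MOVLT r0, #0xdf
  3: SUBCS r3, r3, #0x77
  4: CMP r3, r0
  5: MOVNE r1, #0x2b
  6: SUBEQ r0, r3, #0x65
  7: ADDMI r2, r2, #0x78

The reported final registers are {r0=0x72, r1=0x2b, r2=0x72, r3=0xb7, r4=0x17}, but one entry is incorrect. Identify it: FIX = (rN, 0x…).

FIX = (r3, 0x5c)

0: ✓ CMP  NZCV=0010
1: ✓ MOVHI  r3←0xd3
2: · MOVLT
3: ✓ SUBCS  r3←0x5c
4: ✓ CMP  NZCV=1000
5: ✓ MOVNE  r1←0x2b
6: · SUBEQ
7: ✓ ADDMI  r2←0x72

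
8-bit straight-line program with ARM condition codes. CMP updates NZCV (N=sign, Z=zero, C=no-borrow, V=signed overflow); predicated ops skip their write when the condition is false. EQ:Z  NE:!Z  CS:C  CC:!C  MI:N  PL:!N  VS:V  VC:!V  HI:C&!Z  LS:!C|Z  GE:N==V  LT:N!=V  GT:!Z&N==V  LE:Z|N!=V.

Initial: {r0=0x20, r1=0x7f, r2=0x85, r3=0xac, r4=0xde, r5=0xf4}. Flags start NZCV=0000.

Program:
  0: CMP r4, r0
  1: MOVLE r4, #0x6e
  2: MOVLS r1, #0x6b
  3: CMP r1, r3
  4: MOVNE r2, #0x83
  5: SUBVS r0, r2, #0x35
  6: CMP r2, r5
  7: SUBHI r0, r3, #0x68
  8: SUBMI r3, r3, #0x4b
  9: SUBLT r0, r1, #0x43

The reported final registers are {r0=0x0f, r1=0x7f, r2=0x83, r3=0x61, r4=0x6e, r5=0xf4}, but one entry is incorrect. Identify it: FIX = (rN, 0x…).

FIX = (r0, 0x3c)

0: ✓ CMP  NZCV=1010
1: ✓ MOVLE  r4←0x6e
2: · MOVLS
3: ✓ CMP  NZCV=1001
4: ✓ MOVNE  r2←0x83
5: ✓ SUBVS  r0←0x4e
6: ✓ CMP  NZCV=1000
7: · SUBHI
8: ✓ SUBMI  r3←0x61
9: ✓ SUBLT  r0←0x3c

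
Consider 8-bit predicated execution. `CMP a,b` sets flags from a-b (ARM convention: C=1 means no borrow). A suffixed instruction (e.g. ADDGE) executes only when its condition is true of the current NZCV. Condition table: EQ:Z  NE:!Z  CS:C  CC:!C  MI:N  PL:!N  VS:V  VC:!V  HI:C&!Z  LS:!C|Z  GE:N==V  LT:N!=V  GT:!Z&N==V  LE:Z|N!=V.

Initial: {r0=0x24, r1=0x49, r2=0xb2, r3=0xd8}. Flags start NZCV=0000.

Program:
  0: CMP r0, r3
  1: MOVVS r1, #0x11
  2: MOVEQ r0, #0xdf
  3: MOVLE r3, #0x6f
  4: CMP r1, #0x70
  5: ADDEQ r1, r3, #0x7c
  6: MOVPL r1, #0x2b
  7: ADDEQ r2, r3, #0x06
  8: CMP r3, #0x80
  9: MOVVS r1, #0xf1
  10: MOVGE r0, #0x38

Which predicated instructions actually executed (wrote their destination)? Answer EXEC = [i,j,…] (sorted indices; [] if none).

EXEC = [10]

[0] flags=0000 → (cmp)
[1] flags=0000 VS?F → skip
[2] flags=0000 EQ?F → skip
[3] flags=0000 LE?F → skip
[4] flags=1000 → (cmp)
[5] flags=1000 EQ?F → skip
[6] flags=1000 PL?F → skip
[7] flags=1000 EQ?F → skip
[8] flags=0010 → (cmp)
[9] flags=0010 VS?F → skip
[10] flags=0010 GE?T → r0=0x38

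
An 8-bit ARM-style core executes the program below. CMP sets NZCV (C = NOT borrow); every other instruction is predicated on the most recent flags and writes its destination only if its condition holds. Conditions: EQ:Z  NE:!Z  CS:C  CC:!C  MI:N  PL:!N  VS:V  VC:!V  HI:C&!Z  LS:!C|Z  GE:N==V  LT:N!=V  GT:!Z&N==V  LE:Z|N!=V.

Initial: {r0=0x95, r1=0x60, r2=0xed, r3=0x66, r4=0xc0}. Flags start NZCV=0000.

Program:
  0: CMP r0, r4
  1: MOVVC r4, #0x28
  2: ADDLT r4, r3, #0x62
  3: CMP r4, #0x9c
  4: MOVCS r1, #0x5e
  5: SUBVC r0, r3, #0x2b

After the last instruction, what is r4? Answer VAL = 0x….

VAL = 0xc8

[0] flags=1000 → (cmp)
[1] flags=1000 VC?T → r4=0x28
[2] flags=1000 LT?T → r4=0xc8
[3] flags=0010 → (cmp)
[4] flags=0010 CS?T → r1=0x5e
[5] flags=0010 VC?T → r0=0x3b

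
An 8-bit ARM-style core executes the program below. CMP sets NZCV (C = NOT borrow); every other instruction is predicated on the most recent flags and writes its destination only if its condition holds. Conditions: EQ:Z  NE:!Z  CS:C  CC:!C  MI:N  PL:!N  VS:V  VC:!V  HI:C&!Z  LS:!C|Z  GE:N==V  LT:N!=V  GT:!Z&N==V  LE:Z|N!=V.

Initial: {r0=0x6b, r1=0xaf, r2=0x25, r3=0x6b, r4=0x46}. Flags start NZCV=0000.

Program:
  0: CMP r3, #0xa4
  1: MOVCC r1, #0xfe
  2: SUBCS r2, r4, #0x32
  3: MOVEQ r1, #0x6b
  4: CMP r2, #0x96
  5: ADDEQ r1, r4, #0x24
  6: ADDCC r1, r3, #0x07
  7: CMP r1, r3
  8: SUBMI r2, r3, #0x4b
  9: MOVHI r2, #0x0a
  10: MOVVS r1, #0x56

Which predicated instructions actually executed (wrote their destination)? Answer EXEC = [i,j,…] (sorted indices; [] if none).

[0] flags=1001 → (cmp)
[1] flags=1001 CC?T → r1=0xfe
[2] flags=1001 CS?F → skip
[3] flags=1001 EQ?F → skip
[4] flags=1001 → (cmp)
[5] flags=1001 EQ?F → skip
[6] flags=1001 CC?T → r1=0x72
[7] flags=0010 → (cmp)
[8] flags=0010 MI?F → skip
[9] flags=0010 HI?T → r2=0x0a
[10] flags=0010 VS?F → skip

EXEC = [1,6,9]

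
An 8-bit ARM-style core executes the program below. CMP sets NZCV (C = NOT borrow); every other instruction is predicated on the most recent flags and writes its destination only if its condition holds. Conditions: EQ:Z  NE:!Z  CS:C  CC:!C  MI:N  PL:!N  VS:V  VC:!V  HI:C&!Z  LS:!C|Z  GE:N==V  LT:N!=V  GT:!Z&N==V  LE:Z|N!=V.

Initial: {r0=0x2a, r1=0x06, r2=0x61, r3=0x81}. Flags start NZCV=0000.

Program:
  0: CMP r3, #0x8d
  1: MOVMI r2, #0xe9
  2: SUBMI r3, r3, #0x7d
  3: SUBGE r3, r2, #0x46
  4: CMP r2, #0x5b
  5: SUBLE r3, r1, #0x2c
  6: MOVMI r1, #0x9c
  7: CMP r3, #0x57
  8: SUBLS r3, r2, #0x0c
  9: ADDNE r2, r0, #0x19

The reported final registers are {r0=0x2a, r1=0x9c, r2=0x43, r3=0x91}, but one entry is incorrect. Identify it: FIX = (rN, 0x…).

FIX = (r3, 0xda)

[0] flags=1000 → (cmp)
[1] flags=1000 MI?T → r2=0xe9
[2] flags=1000 MI?T → r3=0x04
[3] flags=1000 GE?F → skip
[4] flags=1010 → (cmp)
[5] flags=1010 LE?T → r3=0xda
[6] flags=1010 MI?T → r1=0x9c
[7] flags=1010 → (cmp)
[8] flags=1010 LS?F → skip
[9] flags=1010 NE?T → r2=0x43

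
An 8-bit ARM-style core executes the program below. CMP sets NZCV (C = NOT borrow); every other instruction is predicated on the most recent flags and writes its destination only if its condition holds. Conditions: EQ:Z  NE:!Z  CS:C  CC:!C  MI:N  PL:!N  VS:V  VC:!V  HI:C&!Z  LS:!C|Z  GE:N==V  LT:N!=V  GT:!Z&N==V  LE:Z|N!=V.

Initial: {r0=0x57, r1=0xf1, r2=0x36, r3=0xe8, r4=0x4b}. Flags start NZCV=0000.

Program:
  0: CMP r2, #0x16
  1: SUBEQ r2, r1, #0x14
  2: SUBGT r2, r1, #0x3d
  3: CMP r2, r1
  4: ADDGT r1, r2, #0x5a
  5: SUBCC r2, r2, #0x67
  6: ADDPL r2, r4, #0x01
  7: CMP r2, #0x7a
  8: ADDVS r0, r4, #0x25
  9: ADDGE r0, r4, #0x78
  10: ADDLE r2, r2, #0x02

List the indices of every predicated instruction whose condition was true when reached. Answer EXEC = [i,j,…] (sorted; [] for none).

0: ✓ CMP  NZCV=0010
1: · SUBEQ
2: ✓ SUBGT  r2←0xb4
3: ✓ CMP  NZCV=1000
4: · ADDGT
5: ✓ SUBCC  r2←0x4d
6: · ADDPL
7: ✓ CMP  NZCV=1000
8: · ADDVS
9: · ADDGE
10: ✓ ADDLE  r2←0x4f

EXEC = [2,5,10]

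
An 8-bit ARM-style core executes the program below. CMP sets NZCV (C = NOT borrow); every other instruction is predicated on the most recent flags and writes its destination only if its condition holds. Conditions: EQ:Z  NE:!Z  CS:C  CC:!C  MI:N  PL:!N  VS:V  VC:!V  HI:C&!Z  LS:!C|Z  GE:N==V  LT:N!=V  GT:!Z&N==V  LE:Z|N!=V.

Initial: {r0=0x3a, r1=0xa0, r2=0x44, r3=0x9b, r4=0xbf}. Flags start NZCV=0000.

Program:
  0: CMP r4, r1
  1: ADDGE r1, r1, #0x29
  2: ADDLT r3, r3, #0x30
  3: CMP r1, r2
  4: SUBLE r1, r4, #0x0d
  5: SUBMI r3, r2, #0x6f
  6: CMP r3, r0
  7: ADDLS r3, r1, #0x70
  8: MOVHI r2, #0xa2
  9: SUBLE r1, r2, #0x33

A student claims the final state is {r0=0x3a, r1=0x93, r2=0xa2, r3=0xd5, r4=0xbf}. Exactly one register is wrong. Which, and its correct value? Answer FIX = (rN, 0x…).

0: ✓ CMP  NZCV=0010
1: ✓ ADDGE  r1←0xc9
2: · ADDLT
3: ✓ CMP  NZCV=1010
4: ✓ SUBLE  r1←0xb2
5: ✓ SUBMI  r3←0xd5
6: ✓ CMP  NZCV=1010
7: · ADDLS
8: ✓ MOVHI  r2←0xa2
9: ✓ SUBLE  r1←0x6f

FIX = (r1, 0x6f)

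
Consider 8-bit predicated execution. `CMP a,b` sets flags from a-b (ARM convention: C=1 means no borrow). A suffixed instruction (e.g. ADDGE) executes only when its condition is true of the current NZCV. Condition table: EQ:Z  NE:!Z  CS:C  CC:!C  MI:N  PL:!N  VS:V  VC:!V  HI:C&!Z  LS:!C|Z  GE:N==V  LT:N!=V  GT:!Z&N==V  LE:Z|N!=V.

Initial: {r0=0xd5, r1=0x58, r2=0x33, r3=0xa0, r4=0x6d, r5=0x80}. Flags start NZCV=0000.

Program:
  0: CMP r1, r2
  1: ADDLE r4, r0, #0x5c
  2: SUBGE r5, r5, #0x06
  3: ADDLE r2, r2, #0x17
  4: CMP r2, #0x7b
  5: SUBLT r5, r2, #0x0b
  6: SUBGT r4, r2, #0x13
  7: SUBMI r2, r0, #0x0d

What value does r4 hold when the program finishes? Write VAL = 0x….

VAL = 0x6d

0: ✓ CMP  NZCV=0010
1: · ADDLE
2: ✓ SUBGE  r5←0x7a
3: · ADDLE
4: ✓ CMP  NZCV=1000
5: ✓ SUBLT  r5←0x28
6: · SUBGT
7: ✓ SUBMI  r2←0xc8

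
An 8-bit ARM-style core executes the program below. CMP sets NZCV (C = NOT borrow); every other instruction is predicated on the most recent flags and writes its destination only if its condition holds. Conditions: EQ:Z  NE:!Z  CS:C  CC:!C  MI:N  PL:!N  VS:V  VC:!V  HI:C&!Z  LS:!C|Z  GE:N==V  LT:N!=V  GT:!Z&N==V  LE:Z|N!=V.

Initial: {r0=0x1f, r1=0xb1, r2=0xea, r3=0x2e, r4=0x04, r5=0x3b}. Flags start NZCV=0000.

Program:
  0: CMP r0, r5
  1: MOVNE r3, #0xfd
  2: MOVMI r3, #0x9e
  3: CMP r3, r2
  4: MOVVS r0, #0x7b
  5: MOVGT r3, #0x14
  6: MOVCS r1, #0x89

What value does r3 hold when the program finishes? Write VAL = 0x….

0: ✓ CMP  NZCV=1000
1: ✓ MOVNE  r3←0xfd
2: ✓ MOVMI  r3←0x9e
3: ✓ CMP  NZCV=1000
4: · MOVVS
5: · MOVGT
6: · MOVCS

VAL = 0x9e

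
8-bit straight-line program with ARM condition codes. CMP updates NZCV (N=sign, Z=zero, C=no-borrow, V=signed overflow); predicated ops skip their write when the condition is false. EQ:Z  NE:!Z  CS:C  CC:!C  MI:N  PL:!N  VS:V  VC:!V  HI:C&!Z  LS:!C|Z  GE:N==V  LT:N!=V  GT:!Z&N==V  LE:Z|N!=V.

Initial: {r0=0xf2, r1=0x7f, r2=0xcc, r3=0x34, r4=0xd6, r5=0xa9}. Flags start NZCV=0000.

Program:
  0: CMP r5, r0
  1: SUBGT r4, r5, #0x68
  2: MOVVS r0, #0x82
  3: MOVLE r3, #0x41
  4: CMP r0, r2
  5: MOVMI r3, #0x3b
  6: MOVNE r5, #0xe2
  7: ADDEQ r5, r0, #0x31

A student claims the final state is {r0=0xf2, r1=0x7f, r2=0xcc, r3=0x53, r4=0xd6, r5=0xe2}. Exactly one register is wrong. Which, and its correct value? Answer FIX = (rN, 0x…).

0: ✓ CMP  NZCV=1000
1: · SUBGT
2: · MOVVS
3: ✓ MOVLE  r3←0x41
4: ✓ CMP  NZCV=0010
5: · MOVMI
6: ✓ MOVNE  r5←0xe2
7: · ADDEQ

FIX = (r3, 0x41)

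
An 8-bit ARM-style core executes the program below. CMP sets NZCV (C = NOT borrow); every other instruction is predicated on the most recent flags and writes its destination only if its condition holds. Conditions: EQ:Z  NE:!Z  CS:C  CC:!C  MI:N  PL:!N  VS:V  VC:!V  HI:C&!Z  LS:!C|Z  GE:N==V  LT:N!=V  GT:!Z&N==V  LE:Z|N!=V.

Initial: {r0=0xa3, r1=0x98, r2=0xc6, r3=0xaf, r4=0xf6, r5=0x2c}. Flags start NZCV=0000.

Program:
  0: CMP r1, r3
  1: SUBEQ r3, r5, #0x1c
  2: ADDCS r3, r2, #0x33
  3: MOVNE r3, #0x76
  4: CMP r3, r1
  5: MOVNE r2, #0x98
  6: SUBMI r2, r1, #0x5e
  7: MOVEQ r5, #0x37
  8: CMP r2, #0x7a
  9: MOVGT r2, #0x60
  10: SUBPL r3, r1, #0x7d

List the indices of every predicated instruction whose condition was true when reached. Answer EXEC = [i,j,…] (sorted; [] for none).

EXEC = [3,5,6]

0: ✓ CMP  NZCV=1000
1: · SUBEQ
2: · ADDCS
3: ✓ MOVNE  r3←0x76
4: ✓ CMP  NZCV=1001
5: ✓ MOVNE  r2←0x98
6: ✓ SUBMI  r2←0x3a
7: · MOVEQ
8: ✓ CMP  NZCV=1000
9: · MOVGT
10: · SUBPL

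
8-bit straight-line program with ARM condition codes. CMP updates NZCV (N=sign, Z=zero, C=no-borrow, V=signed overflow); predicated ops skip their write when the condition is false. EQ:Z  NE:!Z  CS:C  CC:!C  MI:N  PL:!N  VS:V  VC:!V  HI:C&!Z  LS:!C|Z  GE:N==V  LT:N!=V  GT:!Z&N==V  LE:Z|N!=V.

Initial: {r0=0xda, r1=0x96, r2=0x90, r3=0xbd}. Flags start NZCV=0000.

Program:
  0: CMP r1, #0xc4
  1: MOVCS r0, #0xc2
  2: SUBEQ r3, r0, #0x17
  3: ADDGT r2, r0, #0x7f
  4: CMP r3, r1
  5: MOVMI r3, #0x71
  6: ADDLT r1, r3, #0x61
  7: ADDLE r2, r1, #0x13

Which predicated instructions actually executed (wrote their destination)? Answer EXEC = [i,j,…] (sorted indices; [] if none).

[0] flags=1000 → (cmp)
[1] flags=1000 CS?F → skip
[2] flags=1000 EQ?F → skip
[3] flags=1000 GT?F → skip
[4] flags=0010 → (cmp)
[5] flags=0010 MI?F → skip
[6] flags=0010 LT?F → skip
[7] flags=0010 LE?F → skip

EXEC = []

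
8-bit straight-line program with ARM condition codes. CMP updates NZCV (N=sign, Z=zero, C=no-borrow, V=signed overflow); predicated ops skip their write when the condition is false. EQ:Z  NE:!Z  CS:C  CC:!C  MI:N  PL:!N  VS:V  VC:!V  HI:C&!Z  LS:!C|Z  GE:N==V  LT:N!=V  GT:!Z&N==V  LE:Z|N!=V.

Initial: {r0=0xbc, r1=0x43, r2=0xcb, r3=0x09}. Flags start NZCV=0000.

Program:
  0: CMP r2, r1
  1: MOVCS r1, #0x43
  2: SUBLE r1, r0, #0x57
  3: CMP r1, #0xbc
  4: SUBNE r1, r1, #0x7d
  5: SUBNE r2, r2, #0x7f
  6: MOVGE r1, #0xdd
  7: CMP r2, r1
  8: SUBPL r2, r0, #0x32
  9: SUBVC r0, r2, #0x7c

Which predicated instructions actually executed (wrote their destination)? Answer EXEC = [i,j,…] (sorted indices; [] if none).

0: ✓ CMP  NZCV=1010
1: ✓ MOVCS  r1←0x43
2: ✓ SUBLE  r1←0x65
3: ✓ CMP  NZCV=1001
4: ✓ SUBNE  r1←0xe8
5: ✓ SUBNE  r2←0x4c
6: ✓ MOVGE  r1←0xdd
7: ✓ CMP  NZCV=0000
8: ✓ SUBPL  r2←0x8a
9: ✓ SUBVC  r0←0x0e

EXEC = [1,2,4,5,6,8,9]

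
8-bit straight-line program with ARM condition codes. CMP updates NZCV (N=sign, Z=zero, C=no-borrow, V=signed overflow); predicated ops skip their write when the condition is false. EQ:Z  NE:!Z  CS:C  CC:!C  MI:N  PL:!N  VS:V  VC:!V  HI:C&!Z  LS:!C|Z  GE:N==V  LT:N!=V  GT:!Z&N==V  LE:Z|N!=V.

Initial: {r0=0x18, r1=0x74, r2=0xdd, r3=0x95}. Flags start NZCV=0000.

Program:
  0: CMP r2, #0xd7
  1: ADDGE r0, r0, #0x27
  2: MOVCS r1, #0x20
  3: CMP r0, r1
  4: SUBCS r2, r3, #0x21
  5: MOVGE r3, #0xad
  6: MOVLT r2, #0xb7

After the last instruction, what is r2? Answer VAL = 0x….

VAL = 0x74

0: ✓ CMP  NZCV=0010
1: ✓ ADDGE  r0←0x3f
2: ✓ MOVCS  r1←0x20
3: ✓ CMP  NZCV=0010
4: ✓ SUBCS  r2←0x74
5: ✓ MOVGE  r3←0xad
6: · MOVLT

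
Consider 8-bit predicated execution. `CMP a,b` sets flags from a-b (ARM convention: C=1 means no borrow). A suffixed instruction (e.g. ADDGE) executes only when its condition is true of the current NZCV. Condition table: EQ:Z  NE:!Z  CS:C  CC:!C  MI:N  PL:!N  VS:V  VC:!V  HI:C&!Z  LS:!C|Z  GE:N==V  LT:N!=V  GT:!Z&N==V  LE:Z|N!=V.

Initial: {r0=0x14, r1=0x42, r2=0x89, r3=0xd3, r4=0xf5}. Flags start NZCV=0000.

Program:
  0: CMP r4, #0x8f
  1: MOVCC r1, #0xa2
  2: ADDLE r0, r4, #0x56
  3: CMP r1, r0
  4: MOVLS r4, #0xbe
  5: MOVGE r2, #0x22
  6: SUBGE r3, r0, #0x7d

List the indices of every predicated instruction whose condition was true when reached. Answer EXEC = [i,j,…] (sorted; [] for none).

EXEC = [5,6]

[0] flags=0010 → (cmp)
[1] flags=0010 CC?F → skip
[2] flags=0010 LE?F → skip
[3] flags=0010 → (cmp)
[4] flags=0010 LS?F → skip
[5] flags=0010 GE?T → r2=0x22
[6] flags=0010 GE?T → r3=0x97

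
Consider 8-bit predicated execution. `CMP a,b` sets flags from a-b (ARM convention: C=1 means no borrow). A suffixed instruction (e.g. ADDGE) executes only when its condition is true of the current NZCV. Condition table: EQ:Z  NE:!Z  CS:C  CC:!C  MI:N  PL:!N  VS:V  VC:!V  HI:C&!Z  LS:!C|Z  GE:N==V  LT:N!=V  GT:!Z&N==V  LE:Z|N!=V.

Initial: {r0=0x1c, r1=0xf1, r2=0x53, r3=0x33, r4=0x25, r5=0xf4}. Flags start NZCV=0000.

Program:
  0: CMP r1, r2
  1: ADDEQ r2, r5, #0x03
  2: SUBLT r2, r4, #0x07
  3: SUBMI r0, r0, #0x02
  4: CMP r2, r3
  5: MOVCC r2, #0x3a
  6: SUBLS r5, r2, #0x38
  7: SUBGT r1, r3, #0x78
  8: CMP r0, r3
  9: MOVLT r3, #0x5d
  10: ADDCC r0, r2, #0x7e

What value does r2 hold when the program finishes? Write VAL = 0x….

[0] flags=1010 → (cmp)
[1] flags=1010 EQ?F → skip
[2] flags=1010 LT?T → r2=0x1e
[3] flags=1010 MI?T → r0=0x1a
[4] flags=1000 → (cmp)
[5] flags=1000 CC?T → r2=0x3a
[6] flags=1000 LS?T → r5=0x02
[7] flags=1000 GT?F → skip
[8] flags=1000 → (cmp)
[9] flags=1000 LT?T → r3=0x5d
[10] flags=1000 CC?T → r0=0xb8

VAL = 0x3a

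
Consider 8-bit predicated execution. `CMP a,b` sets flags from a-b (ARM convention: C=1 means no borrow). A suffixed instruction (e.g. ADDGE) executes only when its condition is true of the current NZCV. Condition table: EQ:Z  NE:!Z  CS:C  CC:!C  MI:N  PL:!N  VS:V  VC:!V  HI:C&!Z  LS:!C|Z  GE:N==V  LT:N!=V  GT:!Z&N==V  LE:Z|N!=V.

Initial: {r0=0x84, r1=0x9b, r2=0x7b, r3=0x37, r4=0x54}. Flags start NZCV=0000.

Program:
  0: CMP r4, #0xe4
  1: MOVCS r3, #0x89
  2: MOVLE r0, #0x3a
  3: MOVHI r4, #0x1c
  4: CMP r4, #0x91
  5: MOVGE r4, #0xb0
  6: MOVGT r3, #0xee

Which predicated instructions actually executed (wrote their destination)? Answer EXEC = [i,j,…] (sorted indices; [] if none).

EXEC = [5,6]

[0] flags=0000 → (cmp)
[1] flags=0000 CS?F → skip
[2] flags=0000 LE?F → skip
[3] flags=0000 HI?F → skip
[4] flags=1001 → (cmp)
[5] flags=1001 GE?T → r4=0xb0
[6] flags=1001 GT?T → r3=0xee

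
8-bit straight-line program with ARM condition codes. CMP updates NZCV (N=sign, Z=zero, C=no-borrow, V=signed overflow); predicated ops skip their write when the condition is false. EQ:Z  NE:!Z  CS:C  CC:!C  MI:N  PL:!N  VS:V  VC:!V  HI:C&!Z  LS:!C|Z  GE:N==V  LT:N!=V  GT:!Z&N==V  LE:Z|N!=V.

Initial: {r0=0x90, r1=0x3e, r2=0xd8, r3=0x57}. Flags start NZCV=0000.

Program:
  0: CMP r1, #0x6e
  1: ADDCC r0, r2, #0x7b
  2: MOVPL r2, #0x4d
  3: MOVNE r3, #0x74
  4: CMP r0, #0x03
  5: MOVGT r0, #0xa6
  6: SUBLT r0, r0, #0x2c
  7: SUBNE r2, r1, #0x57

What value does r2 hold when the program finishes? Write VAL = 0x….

[0] flags=1000 → (cmp)
[1] flags=1000 CC?T → r0=0x53
[2] flags=1000 PL?F → skip
[3] flags=1000 NE?T → r3=0x74
[4] flags=0010 → (cmp)
[5] flags=0010 GT?T → r0=0xa6
[6] flags=0010 LT?F → skip
[7] flags=0010 NE?T → r2=0xe7

VAL = 0xe7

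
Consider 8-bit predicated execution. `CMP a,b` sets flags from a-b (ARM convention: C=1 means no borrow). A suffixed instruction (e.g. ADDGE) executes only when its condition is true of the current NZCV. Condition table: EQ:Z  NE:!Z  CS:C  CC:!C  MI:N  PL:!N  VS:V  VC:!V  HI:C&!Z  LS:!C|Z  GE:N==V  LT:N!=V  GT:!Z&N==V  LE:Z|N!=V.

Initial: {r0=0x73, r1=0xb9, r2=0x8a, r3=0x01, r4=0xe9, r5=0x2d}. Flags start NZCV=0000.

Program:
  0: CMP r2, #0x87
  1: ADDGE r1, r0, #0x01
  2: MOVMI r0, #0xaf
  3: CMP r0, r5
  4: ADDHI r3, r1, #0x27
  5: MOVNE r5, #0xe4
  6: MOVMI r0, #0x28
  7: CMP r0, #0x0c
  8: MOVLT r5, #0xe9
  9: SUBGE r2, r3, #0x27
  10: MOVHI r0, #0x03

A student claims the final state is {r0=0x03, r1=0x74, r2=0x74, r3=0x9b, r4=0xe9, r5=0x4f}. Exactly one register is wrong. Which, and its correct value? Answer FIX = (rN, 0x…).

FIX = (r5, 0xe4)

[0] flags=0010 → (cmp)
[1] flags=0010 GE?T → r1=0x74
[2] flags=0010 MI?F → skip
[3] flags=0010 → (cmp)
[4] flags=0010 HI?T → r3=0x9b
[5] flags=0010 NE?T → r5=0xe4
[6] flags=0010 MI?F → skip
[7] flags=0010 → (cmp)
[8] flags=0010 LT?F → skip
[9] flags=0010 GE?T → r2=0x74
[10] flags=0010 HI?T → r0=0x03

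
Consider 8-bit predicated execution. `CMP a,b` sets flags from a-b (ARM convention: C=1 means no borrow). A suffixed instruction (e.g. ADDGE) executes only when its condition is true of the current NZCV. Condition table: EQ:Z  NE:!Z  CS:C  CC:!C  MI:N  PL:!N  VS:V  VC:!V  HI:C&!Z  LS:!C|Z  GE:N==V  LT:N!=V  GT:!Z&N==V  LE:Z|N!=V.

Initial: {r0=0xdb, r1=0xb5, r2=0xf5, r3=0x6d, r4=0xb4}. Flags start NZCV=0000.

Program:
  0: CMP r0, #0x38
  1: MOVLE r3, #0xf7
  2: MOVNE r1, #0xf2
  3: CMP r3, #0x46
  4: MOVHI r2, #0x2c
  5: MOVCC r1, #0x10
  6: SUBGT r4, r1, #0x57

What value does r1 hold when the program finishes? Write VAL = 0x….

VAL = 0xf2

[0] flags=1010 → (cmp)
[1] flags=1010 LE?T → r3=0xf7
[2] flags=1010 NE?T → r1=0xf2
[3] flags=1010 → (cmp)
[4] flags=1010 HI?T → r2=0x2c
[5] flags=1010 CC?F → skip
[6] flags=1010 GT?F → skip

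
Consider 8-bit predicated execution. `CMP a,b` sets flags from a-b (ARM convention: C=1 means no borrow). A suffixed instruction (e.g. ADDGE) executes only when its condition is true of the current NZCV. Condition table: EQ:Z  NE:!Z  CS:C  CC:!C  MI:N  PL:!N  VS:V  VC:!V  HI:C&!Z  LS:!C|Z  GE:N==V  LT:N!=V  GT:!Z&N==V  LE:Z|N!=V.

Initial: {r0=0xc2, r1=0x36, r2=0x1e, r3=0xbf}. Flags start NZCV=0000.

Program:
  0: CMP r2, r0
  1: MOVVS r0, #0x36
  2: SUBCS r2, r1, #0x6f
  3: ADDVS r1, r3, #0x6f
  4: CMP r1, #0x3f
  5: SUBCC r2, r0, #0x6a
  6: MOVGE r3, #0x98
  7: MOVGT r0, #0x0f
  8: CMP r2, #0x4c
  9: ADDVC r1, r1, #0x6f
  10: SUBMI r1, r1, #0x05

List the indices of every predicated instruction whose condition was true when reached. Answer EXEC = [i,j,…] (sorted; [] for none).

0: ✓ CMP  NZCV=0000
1: · MOVVS
2: · SUBCS
3: · ADDVS
4: ✓ CMP  NZCV=1000
5: ✓ SUBCC  r2←0x58
6: · MOVGE
7: · MOVGT
8: ✓ CMP  NZCV=0010
9: ✓ ADDVC  r1←0xa5
10: · SUBMI

EXEC = [5,9]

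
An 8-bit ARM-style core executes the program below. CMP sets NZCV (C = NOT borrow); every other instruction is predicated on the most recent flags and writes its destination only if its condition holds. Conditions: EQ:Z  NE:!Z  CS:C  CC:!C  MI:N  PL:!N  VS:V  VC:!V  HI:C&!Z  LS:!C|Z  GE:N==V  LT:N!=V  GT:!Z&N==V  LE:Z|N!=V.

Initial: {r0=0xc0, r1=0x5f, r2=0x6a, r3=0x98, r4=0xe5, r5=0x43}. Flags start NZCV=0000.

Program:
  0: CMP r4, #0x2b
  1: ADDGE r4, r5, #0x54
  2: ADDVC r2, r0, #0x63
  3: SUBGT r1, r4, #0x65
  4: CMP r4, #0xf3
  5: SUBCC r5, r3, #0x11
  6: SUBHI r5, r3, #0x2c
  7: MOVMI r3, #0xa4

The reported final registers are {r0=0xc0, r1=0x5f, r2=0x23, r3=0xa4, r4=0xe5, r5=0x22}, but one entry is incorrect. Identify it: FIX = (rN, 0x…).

FIX = (r5, 0x87)

[0] flags=1010 → (cmp)
[1] flags=1010 GE?F → skip
[2] flags=1010 VC?T → r2=0x23
[3] flags=1010 GT?F → skip
[4] flags=1000 → (cmp)
[5] flags=1000 CC?T → r5=0x87
[6] flags=1000 HI?F → skip
[7] flags=1000 MI?T → r3=0xa4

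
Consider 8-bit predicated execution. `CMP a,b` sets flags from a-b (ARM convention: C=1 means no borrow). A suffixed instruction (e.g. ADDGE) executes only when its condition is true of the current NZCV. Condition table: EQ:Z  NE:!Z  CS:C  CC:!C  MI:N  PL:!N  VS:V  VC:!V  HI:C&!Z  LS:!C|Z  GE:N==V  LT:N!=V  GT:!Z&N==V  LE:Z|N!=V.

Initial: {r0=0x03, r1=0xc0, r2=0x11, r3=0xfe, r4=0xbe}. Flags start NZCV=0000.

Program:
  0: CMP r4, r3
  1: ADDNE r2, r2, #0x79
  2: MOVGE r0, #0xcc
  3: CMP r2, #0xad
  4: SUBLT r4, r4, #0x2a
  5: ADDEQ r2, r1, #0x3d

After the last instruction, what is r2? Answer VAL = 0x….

0: ✓ CMP  NZCV=1000
1: ✓ ADDNE  r2←0x8a
2: · MOVGE
3: ✓ CMP  NZCV=1000
4: ✓ SUBLT  r4←0x94
5: · ADDEQ

VAL = 0x8a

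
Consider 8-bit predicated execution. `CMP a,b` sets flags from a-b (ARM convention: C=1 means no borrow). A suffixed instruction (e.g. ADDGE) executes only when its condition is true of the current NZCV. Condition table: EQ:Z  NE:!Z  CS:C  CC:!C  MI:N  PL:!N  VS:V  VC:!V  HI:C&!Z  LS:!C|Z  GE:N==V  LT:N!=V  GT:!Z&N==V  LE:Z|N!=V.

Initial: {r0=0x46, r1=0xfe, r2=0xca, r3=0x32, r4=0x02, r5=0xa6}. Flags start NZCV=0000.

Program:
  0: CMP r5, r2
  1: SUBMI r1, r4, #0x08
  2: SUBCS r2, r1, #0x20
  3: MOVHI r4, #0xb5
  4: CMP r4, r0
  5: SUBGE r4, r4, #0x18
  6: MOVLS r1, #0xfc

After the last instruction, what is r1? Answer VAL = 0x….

[0] flags=1000 → (cmp)
[1] flags=1000 MI?T → r1=0xfa
[2] flags=1000 CS?F → skip
[3] flags=1000 HI?F → skip
[4] flags=1000 → (cmp)
[5] flags=1000 GE?F → skip
[6] flags=1000 LS?T → r1=0xfc

VAL = 0xfc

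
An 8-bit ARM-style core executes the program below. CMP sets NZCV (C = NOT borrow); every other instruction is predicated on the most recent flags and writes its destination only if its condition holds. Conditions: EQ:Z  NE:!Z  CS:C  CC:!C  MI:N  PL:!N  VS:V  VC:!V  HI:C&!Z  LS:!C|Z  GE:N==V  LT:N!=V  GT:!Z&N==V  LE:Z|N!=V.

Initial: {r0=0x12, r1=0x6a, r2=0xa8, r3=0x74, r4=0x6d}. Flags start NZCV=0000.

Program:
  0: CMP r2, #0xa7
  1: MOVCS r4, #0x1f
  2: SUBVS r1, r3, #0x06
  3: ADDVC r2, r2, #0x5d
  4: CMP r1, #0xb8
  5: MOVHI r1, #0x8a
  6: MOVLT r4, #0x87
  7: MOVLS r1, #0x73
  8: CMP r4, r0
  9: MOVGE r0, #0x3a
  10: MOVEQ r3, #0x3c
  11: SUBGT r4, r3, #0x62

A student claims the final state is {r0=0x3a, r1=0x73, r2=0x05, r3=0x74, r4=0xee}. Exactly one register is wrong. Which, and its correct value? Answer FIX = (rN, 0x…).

0: ✓ CMP  NZCV=0010
1: ✓ MOVCS  r4←0x1f
2: · SUBVS
3: ✓ ADDVC  r2←0x05
4: ✓ CMP  NZCV=1001
5: · MOVHI
6: · MOVLT
7: ✓ MOVLS  r1←0x73
8: ✓ CMP  NZCV=0010
9: ✓ MOVGE  r0←0x3a
10: · MOVEQ
11: ✓ SUBGT  r4←0x12

FIX = (r4, 0x12)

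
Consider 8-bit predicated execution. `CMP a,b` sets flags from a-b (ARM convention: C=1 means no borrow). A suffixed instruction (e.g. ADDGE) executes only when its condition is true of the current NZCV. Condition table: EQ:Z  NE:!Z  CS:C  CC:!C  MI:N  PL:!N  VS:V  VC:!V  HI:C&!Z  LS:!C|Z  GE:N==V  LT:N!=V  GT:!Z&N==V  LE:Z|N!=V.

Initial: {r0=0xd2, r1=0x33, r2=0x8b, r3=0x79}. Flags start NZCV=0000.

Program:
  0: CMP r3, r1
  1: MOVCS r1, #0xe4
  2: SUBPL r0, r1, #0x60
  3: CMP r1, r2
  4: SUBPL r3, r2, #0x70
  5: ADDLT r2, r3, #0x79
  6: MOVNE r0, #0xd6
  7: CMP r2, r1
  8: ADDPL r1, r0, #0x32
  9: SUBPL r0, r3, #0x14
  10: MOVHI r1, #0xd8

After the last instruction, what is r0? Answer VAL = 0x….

VAL = 0xd6

0: ✓ CMP  NZCV=0010
1: ✓ MOVCS  r1←0xe4
2: ✓ SUBPL  r0←0x84
3: ✓ CMP  NZCV=0010
4: ✓ SUBPL  r3←0x1b
5: · ADDLT
6: ✓ MOVNE  r0←0xd6
7: ✓ CMP  NZCV=1000
8: · ADDPL
9: · SUBPL
10: · MOVHI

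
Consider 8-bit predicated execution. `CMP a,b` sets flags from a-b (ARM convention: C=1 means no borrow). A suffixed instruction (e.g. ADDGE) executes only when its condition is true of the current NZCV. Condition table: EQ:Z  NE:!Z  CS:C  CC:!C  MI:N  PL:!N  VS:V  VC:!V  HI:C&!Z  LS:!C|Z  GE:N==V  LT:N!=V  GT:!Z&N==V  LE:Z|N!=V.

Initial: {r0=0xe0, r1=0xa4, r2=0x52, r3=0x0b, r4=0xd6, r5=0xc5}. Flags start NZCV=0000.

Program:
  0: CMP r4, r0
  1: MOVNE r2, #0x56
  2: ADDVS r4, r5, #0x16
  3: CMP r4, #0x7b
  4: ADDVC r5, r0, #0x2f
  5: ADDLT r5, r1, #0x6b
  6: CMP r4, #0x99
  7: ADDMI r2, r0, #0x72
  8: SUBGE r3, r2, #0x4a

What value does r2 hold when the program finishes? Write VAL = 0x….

[0] flags=1000 → (cmp)
[1] flags=1000 NE?T → r2=0x56
[2] flags=1000 VS?F → skip
[3] flags=0011 → (cmp)
[4] flags=0011 VC?F → skip
[5] flags=0011 LT?T → r5=0x0f
[6] flags=0010 → (cmp)
[7] flags=0010 MI?F → skip
[8] flags=0010 GE?T → r3=0x0c

VAL = 0x56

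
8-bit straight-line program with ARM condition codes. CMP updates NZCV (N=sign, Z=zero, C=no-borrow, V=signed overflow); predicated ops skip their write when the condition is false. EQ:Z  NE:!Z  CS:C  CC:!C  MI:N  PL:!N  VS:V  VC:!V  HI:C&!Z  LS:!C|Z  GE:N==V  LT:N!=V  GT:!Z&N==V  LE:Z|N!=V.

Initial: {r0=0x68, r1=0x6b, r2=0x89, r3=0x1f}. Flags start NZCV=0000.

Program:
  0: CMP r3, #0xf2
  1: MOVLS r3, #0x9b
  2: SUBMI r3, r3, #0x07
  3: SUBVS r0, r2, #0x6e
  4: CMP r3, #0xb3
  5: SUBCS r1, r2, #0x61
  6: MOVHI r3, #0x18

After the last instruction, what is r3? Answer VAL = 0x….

0: ✓ CMP  NZCV=0000
1: ✓ MOVLS  r3←0x9b
2: · SUBMI
3: · SUBVS
4: ✓ CMP  NZCV=1000
5: · SUBCS
6: · MOVHI

VAL = 0x9b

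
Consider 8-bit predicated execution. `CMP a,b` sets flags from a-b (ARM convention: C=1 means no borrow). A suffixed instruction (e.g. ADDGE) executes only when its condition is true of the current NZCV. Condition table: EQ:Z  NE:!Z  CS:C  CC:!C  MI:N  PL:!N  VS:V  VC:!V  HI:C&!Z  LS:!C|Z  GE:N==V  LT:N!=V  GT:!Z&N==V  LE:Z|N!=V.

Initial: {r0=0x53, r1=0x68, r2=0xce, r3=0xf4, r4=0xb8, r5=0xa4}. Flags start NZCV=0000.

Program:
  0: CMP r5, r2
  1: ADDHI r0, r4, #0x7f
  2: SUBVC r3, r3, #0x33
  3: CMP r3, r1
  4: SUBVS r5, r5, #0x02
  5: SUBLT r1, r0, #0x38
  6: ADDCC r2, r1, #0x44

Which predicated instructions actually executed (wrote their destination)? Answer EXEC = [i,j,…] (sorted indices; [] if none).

EXEC = [2,4,5]

[0] flags=1000 → (cmp)
[1] flags=1000 HI?F → skip
[2] flags=1000 VC?T → r3=0xc1
[3] flags=0011 → (cmp)
[4] flags=0011 VS?T → r5=0xa2
[5] flags=0011 LT?T → r1=0x1b
[6] flags=0011 CC?F → skip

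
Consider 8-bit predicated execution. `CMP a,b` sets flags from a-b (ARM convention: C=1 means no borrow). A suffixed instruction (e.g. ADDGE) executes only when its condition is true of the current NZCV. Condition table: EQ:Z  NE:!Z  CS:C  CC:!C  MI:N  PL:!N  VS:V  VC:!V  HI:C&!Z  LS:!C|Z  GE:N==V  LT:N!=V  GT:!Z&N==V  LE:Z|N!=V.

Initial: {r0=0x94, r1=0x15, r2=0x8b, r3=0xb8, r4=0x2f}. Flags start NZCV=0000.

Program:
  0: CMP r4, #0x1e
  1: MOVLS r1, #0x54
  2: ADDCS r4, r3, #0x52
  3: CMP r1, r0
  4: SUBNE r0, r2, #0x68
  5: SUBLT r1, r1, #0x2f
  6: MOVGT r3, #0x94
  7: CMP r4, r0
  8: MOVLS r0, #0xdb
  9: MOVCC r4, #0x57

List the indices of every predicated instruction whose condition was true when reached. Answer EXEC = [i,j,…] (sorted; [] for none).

EXEC = [2,4,6,8,9]

[0] flags=0010 → (cmp)
[1] flags=0010 LS?F → skip
[2] flags=0010 CS?T → r4=0x0a
[3] flags=1001 → (cmp)
[4] flags=1001 NE?T → r0=0x23
[5] flags=1001 LT?F → skip
[6] flags=1001 GT?T → r3=0x94
[7] flags=1000 → (cmp)
[8] flags=1000 LS?T → r0=0xdb
[9] flags=1000 CC?T → r4=0x57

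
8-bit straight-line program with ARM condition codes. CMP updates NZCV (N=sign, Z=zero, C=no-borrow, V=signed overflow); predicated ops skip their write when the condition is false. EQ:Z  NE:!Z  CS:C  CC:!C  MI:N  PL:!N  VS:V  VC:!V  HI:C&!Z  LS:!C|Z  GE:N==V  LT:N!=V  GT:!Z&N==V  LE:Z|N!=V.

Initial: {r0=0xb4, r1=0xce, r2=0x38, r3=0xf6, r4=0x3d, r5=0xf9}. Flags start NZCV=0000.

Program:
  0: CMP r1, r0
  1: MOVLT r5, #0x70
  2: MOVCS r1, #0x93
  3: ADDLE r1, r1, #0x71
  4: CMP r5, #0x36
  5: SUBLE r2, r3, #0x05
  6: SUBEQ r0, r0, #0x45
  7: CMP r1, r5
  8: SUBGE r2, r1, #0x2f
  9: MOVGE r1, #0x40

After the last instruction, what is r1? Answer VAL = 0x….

VAL = 0x93

[0] flags=0010 → (cmp)
[1] flags=0010 LT?F → skip
[2] flags=0010 CS?T → r1=0x93
[3] flags=0010 LE?F → skip
[4] flags=1010 → (cmp)
[5] flags=1010 LE?T → r2=0xf1
[6] flags=1010 EQ?F → skip
[7] flags=1000 → (cmp)
[8] flags=1000 GE?F → skip
[9] flags=1000 GE?F → skip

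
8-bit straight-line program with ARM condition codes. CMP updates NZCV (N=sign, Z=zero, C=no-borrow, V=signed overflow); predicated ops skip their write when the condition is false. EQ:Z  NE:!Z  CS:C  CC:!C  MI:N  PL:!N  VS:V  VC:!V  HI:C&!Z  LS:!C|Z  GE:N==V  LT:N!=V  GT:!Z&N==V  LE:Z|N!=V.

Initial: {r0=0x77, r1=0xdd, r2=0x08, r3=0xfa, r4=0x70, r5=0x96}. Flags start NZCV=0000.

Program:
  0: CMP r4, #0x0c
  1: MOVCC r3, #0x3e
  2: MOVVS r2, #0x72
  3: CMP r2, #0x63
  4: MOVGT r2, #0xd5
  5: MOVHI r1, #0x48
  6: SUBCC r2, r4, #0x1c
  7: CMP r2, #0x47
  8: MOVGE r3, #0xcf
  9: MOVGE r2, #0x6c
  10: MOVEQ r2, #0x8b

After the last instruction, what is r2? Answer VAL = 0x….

0: ✓ CMP  NZCV=0010
1: · MOVCC
2: · MOVVS
3: ✓ CMP  NZCV=1000
4: · MOVGT
5: · MOVHI
6: ✓ SUBCC  r2←0x54
7: ✓ CMP  NZCV=0010
8: ✓ MOVGE  r3←0xcf
9: ✓ MOVGE  r2←0x6c
10: · MOVEQ

VAL = 0x6c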